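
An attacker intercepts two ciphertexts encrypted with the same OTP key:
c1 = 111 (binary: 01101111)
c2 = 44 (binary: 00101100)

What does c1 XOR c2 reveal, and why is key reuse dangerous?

Step 1: c1 XOR c2 = (m1 XOR k) XOR (m2 XOR k).
Step 2: By XOR associativity/commutativity: = m1 XOR m2 XOR k XOR k = m1 XOR m2.
Step 3: 01101111 XOR 00101100 = 01000011 = 67.
Step 4: The key cancels out! An attacker learns m1 XOR m2 = 67, revealing the relationship between plaintexts.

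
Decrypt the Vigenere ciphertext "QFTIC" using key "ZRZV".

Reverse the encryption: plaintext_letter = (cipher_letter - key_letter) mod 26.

Step 1: Extend key: ZRZVZ
Step 2: Decrypt each letter (c - k) mod 26:
  Q(16) - Z(25) = (16-25) mod 26 = 17 = R
  F(5) - R(17) = (5-17) mod 26 = 14 = O
  T(19) - Z(25) = (19-25) mod 26 = 20 = U
  I(8) - V(21) = (8-21) mod 26 = 13 = N
  C(2) - Z(25) = (2-25) mod 26 = 3 = D
Plaintext: ROUND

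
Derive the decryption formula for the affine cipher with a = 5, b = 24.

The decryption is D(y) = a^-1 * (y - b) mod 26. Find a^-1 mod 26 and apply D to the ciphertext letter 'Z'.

Step 1: Find a^-1, the modular inverse of 5 mod 26.
Step 2: We need 5 * a^-1 = 1 (mod 26).
Step 3: 5 * 21 = 105 = 4 * 26 + 1, so a^-1 = 21.
Step 4: D(y) = 21(y - 24) mod 26.
Step 5: Apply to 'Z' (y = 25): D(25) = 21 * (25 - 24) mod 26 = 21 * 1 mod 26 = 21 -> 'V'.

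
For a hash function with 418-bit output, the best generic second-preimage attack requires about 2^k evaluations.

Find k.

Step 1: The hash has a 418-bit output.
Step 2: Second-preimage resistance means: given a specific input x, it should be infeasible to find a different y with h(y) = h(x).
With a 418-bit output, a generic search for a second preimage costs about 2^418 evaluations (each trial matches the fixed target with probability 2^-418).
Step 3: Security level = 418 bits.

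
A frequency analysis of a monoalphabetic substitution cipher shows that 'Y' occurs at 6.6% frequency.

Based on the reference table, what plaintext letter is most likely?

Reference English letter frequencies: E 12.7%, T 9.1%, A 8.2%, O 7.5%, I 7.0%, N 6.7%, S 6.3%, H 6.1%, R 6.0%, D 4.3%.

Step 1: The observed frequency is 6.6%.
Step 2: Compare with English frequencies:
  E: 12.7% (difference: 6.1%)
  T: 9.1% (difference: 2.5%)
  A: 8.2% (difference: 1.6%)
  O: 7.5% (difference: 0.9%)
  I: 7.0% (difference: 0.4%)
  N: 6.7% (difference: 0.1%) <-- closest
  S: 6.3% (difference: 0.3%)
  H: 6.1% (difference: 0.5%)
  R: 6.0% (difference: 0.6%)
  D: 4.3% (difference: 2.3%)
Step 3: 'Y' most likely represents 'N' (frequency 6.7%).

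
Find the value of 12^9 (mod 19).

Step 1: Compute 12^9 mod 19 step by step, reducing modulo 19 at each step.
  12^1 mod 19 = 12
  12^2 mod 19 = (12 * 12) mod 19 = 11
  12^3 mod 19 = (11 * 12) mod 19 = 18
  12^4 mod 19 = (18 * 12) mod 19 = 7
  12^5 mod 19 = (7 * 12) mod 19 = 8
  12^6 mod 19 = (8 * 12) mod 19 = 1
  12^7 mod 19 = (1 * 12) mod 19 = 12
  12^8 mod 19 = (12 * 12) mod 19 = 11
  12^9 mod 19 = (11 * 12) mod 19 = 18
Step 2: Result = 18.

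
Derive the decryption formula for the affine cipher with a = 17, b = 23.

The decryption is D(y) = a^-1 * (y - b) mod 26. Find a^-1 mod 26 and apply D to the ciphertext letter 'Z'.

Step 1: Find a^-1, the modular inverse of 17 mod 26.
Step 2: We need 17 * a^-1 = 1 (mod 26).
Step 3: 17 * 23 = 391 = 15 * 26 + 1, so a^-1 = 23.
Step 4: D(y) = 23(y - 23) mod 26.
Step 5: Apply to 'Z' (y = 25): D(25) = 23 * (25 - 23) mod 26 = 23 * 2 mod 26 = 20 -> 'U'.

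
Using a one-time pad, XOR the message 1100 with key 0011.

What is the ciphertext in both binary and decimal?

Step 1: Write out the XOR operation bit by bit:
  Message: 1100
  Key:     0011
  XOR:     1111
Step 2: Convert to decimal: 1111 = 15.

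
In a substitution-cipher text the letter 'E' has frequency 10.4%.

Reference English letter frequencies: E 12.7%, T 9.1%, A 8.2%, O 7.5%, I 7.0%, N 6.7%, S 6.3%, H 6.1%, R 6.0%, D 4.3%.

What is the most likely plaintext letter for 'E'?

Step 1: The observed frequency is 10.4%.
Step 2: Compare with English frequencies:
  E: 12.7% (difference: 2.3%)
  T: 9.1% (difference: 1.3%) <-- closest
  A: 8.2% (difference: 2.2%)
  O: 7.5% (difference: 2.9%)
  I: 7.0% (difference: 3.4%)
  N: 6.7% (difference: 3.7%)
  S: 6.3% (difference: 4.1%)
  H: 6.1% (difference: 4.3%)
  R: 6.0% (difference: 4.4%)
  D: 4.3% (difference: 6.1%)
Step 3: 'E' most likely represents 'T' (frequency 9.1%).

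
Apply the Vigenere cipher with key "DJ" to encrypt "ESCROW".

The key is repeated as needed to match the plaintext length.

Step 1: Repeat key to match plaintext length:
  Plaintext: ESCROW
  Key:       DJDJDJ
Step 2: Encrypt each letter:
  E(4) + D(3) = (4+3) mod 26 = 7 = H
  S(18) + J(9) = (18+9) mod 26 = 1 = B
  C(2) + D(3) = (2+3) mod 26 = 5 = F
  R(17) + J(9) = (17+9) mod 26 = 0 = A
  O(14) + D(3) = (14+3) mod 26 = 17 = R
  W(22) + J(9) = (22+9) mod 26 = 5 = F
Ciphertext: HBFARF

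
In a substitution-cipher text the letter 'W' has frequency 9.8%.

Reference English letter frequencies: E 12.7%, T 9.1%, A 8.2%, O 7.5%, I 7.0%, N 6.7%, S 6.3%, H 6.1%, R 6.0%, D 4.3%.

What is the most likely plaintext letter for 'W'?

Step 1: The observed frequency is 9.8%.
Step 2: Compare with English frequencies:
  E: 12.7% (difference: 2.9%)
  T: 9.1% (difference: 0.7%) <-- closest
  A: 8.2% (difference: 1.6%)
  O: 7.5% (difference: 2.3%)
  I: 7.0% (difference: 2.8%)
  N: 6.7% (difference: 3.1%)
  S: 6.3% (difference: 3.5%)
  H: 6.1% (difference: 3.7%)
  R: 6.0% (difference: 3.8%)
  D: 4.3% (difference: 5.5%)
Step 3: 'W' most likely represents 'T' (frequency 9.1%).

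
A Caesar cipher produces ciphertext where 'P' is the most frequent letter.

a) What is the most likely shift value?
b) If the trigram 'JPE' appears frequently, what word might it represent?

Step 1: In English, 'E' is the most frequent letter (12.7%).
Step 2: The most frequent ciphertext letter is 'P' (position 15).
Step 3: Shift = (15 - 4) mod 26 = 11.
Step 4: Decrypt 'JPE' by shifting back 11:
  J -> Y
  P -> E
  E -> T
Step 5: 'JPE' decrypts to 'YET'.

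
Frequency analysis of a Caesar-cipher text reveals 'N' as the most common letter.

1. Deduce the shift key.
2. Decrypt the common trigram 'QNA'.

Step 1: In English, 'E' is the most frequent letter (12.7%).
Step 2: The most frequent ciphertext letter is 'N' (position 13).
Step 3: Shift = (13 - 4) mod 26 = 9.
Step 4: Decrypt 'QNA' by shifting back 9:
  Q -> H
  N -> E
  A -> R
Step 5: 'QNA' decrypts to 'HER'.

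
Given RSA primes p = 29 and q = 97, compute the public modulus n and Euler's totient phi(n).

Step 1: n = p * q = 29 * 97 = 2813.
Step 2: phi(n) = (p-1)(q-1) = 28 * 96 = 2688.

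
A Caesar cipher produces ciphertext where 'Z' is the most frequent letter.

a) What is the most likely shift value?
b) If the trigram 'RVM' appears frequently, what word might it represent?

Step 1: In English, 'E' is the most frequent letter (12.7%).
Step 2: The most frequent ciphertext letter is 'Z' (position 25).
Step 3: Shift = (25 - 4) mod 26 = 21.
Step 4: Decrypt 'RVM' by shifting back 21:
  R -> W
  V -> A
  M -> R
Step 5: 'RVM' decrypts to 'WAR'.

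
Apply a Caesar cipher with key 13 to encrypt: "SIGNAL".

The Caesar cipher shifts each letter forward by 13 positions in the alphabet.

Step 1: For each letter, shift forward by 13 positions (mod 26).
  S (position 18) -> position (18+13) mod 26 = 5 -> F
  I (position 8) -> position (8+13) mod 26 = 21 -> V
  G (position 6) -> position (6+13) mod 26 = 19 -> T
  N (position 13) -> position (13+13) mod 26 = 0 -> A
  A (position 0) -> position (0+13) mod 26 = 13 -> N
  L (position 11) -> position (11+13) mod 26 = 24 -> Y
Result: FVTANY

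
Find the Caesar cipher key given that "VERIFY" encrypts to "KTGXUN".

Step 1: Compare first letters: V (position 21) -> K (position 10).
Step 2: Shift = (10 - 21) mod 26 = 15.
The shift value is 15.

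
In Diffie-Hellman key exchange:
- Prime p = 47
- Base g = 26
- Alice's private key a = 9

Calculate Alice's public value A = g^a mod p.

Step 1: A = g^a mod p = 26^9 mod 47.
  26^1 mod 47 = 26
  26^2 mod 47 = (26 * 26) mod 47 = 18
  26^3 mod 47 = (18 * 26) mod 47 = 45
  26^4 mod 47 = (45 * 26) mod 47 = 42
  26^5 mod 47 = (42 * 26) mod 47 = 11
  26^6 mod 47 = (11 * 26) mod 47 = 4
  26^7 mod 47 = (4 * 26) mod 47 = 10
  26^8 mod 47 = (10 * 26) mod 47 = 25
  26^9 mod 47 = (25 * 26) mod 47 = 39
Result: A = 39.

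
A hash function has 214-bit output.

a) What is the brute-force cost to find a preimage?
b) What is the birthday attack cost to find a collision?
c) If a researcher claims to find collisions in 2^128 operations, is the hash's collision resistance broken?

Step 1: Preimage resistance requires brute-force of 2^214 operations.
Step 2: Collision resistance (birthday bound) = 2^(214/2) = 2^107.
Step 3: The claimed attack costs 2^128 operations.
Step 4: Since 2^128 >= 2^107, the claimed attack is no faster than the generic birthday attack, so this does not break collision resistance.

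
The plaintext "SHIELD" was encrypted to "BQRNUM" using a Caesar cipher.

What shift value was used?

Step 1: Compare first letters: S (position 18) -> B (position 1).
Step 2: Shift = (1 - 18) mod 26 = 9.
The shift value is 9.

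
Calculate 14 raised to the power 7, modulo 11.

Step 1: Compute 14^7 mod 11 step by step, reducing modulo 11 at each step.
  14^1 mod 11 = 3
  14^2 mod 11 = (3 * 14) mod 11 = 9
  14^3 mod 11 = (9 * 14) mod 11 = 5
  14^4 mod 11 = (5 * 14) mod 11 = 4
  14^5 mod 11 = (4 * 14) mod 11 = 1
  14^6 mod 11 = (1 * 14) mod 11 = 3
  14^7 mod 11 = (3 * 14) mod 11 = 9
Step 2: Result = 9.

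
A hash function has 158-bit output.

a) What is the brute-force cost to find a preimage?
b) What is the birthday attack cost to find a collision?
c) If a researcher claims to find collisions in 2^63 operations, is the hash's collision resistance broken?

Step 1: Preimage resistance requires brute-force of 2^158 operations.
Step 2: Collision resistance (birthday bound) = 2^(158/2) = 2^79.
Step 3: The claimed attack costs 2^63 operations.
Step 4: Since 2^63 < 2^79, the claimed attack beats the generic birthday bound, so collision resistance is broken.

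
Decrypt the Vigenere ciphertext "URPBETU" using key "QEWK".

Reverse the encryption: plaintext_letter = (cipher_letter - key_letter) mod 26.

Step 1: Extend key: QEWKQEW
Step 2: Decrypt each letter (c - k) mod 26:
  U(20) - Q(16) = (20-16) mod 26 = 4 = E
  R(17) - E(4) = (17-4) mod 26 = 13 = N
  P(15) - W(22) = (15-22) mod 26 = 19 = T
  B(1) - K(10) = (1-10) mod 26 = 17 = R
  E(4) - Q(16) = (4-16) mod 26 = 14 = O
  T(19) - E(4) = (19-4) mod 26 = 15 = P
  U(20) - W(22) = (20-22) mod 26 = 24 = Y
Plaintext: ENTROPY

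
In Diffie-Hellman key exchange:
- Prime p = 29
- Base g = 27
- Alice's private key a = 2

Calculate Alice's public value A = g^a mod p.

Step 1: A = g^a mod p = 27^2 mod 29.
  27^1 mod 29 = 27
  27^2 mod 29 = (27 * 27) mod 29 = 4
Result: A = 4.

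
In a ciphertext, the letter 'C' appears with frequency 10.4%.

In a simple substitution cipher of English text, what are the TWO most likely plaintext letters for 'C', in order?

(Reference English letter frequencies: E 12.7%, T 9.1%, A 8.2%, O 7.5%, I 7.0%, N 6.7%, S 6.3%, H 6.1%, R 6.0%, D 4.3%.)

Step 1: Observed frequency of 'C' is 10.4%.
Step 2: Compute distances to each reference frequency and sort:
  T (9.1%): difference = 1.3% <-- BEST
  A (8.2%): difference = 2.2% <-- RUNNER-UP
  E (12.7%): difference = 2.3%
  O (7.5%): difference = 2.9%
  I (7.0%): difference = 3.4%
Step 3: Most likely is 'T' (9.1%, diff 1.3%); second most likely is 'A' (8.2%, diff 2.2%).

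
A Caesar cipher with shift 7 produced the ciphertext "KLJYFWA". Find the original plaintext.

Step 1: Reverse the shift by subtracting 7 from each letter position.
  K (position 10) -> position (10-7) mod 26 = 3 -> D
  L (position 11) -> position (11-7) mod 26 = 4 -> E
  J (position 9) -> position (9-7) mod 26 = 2 -> C
  Y (position 24) -> position (24-7) mod 26 = 17 -> R
  F (position 5) -> position (5-7) mod 26 = 24 -> Y
  W (position 22) -> position (22-7) mod 26 = 15 -> P
  A (position 0) -> position (0-7) mod 26 = 19 -> T
Decrypted message: DECRYPT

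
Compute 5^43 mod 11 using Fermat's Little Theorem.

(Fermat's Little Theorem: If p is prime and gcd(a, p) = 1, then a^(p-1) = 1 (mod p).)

Step 1: Since 11 is prime, by Fermat's Little Theorem: 5^10 = 1 (mod 11).
Step 2: Reduce exponent: 43 mod 10 = 3.
Step 3: So 5^43 = 5^3 (mod 11).
Step 4: 5^3 mod 11 = 4.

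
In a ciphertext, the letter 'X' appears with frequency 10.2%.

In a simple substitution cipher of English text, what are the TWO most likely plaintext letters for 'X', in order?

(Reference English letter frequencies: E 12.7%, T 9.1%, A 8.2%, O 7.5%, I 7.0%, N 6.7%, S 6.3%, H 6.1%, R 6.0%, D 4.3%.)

Step 1: Observed frequency of 'X' is 10.2%.
Step 2: Compute distances to each reference frequency and sort:
  T (9.1%): difference = 1.1% <-- BEST
  A (8.2%): difference = 2.0% <-- RUNNER-UP
  E (12.7%): difference = 2.5%
  O (7.5%): difference = 2.7%
  I (7.0%): difference = 3.2%
Step 3: Most likely is 'T' (9.1%, diff 1.1%); second most likely is 'A' (8.2%, diff 2.0%).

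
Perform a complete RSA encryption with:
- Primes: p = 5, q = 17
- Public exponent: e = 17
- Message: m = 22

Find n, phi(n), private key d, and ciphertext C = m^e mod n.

Step 1: n = 5 * 17 = 85.
Step 2: phi(n) = (5-1)(17-1) = 4 * 16 = 64.
Step 3: Find d = 17^(-1) mod 64 = 49.
  Verify: 17 * 49 = 833 = 1 (mod 64).
Step 4: C = 22^17 mod 85 = 22.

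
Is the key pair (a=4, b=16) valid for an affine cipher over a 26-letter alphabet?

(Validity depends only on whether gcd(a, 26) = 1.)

Step 1: Compute gcd(4, 26).
Step 2: gcd(4, 26) = 2.
Since gcd = 2 != 1, 4 shares a common factor with 26, so it cannot be used.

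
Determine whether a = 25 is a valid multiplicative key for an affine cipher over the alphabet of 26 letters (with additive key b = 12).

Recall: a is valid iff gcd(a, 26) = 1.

Step 1: Compute gcd(25, 26).
Step 2: gcd(25, 26) = 1.
Since gcd = 1, 25 is coprime with 26, so it is a valid key.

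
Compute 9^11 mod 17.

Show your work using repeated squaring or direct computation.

Step 1: Compute 9^11 mod 17 step by step, reducing modulo 17 at each step.
  9^1 mod 17 = 9
  9^2 mod 17 = (9 * 9) mod 17 = 13
  9^3 mod 17 = (13 * 9) mod 17 = 15
  9^4 mod 17 = (15 * 9) mod 17 = 16
  9^5 mod 17 = (16 * 9) mod 17 = 8
  9^6 mod 17 = (8 * 9) mod 17 = 4
  9^7 mod 17 = (4 * 9) mod 17 = 2
  9^8 mod 17 = (2 * 9) mod 17 = 1
  9^9 mod 17 = (1 * 9) mod 17 = 9
  9^10 mod 17 = (9 * 9) mod 17 = 13
  9^11 mod 17 = (13 * 9) mod 17 = 15
Step 2: Result = 15.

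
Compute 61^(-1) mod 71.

Step 1: We need x such that 61 * x = 1 (mod 71).
Step 2: Using the extended Euclidean algorithm or trial:
  61 * 7 = 427 = 6 * 71 + 1.
Step 3: Since 427 mod 71 = 1, the inverse is x = 7.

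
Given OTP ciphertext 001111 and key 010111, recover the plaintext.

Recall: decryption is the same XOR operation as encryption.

Step 1: XOR ciphertext with key:
  Ciphertext: 001111
  Key:        010111
  XOR:        011000
Step 2: Plaintext = 011000 = 24 in decimal.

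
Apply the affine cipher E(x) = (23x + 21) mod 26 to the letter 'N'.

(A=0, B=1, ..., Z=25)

Step 1: Convert 'N' to number: x = 13.
Step 2: E(13) = (23 * 13 + 21) mod 26 = 320 mod 26 = 8.
Step 3: Convert 8 back to letter: I.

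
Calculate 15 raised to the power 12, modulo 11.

Step 1: Compute 15^12 mod 11 step by step, reducing modulo 11 at each step.
  15^1 mod 11 = 4
  15^2 mod 11 = (4 * 15) mod 11 = 5
  15^3 mod 11 = (5 * 15) mod 11 = 9
  15^4 mod 11 = (9 * 15) mod 11 = 3
  15^5 mod 11 = (3 * 15) mod 11 = 1
  15^6 mod 11 = (1 * 15) mod 11 = 4
  15^7 mod 11 = (4 * 15) mod 11 = 5
  15^8 mod 11 = (5 * 15) mod 11 = 9
  15^9 mod 11 = (9 * 15) mod 11 = 3
  15^10 mod 11 = (3 * 15) mod 11 = 1
  15^11 mod 11 = (1 * 15) mod 11 = 4
  15^12 mod 11 = (4 * 15) mod 11 = 5
Step 2: Result = 5.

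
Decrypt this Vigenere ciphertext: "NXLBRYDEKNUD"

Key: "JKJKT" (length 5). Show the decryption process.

Step 1: Key 'JKJKT' has length 5. Extended key: JKJKTJKJKTJK
Step 2: Decrypt each position:
  N(13) - J(9) = 4 = E
  X(23) - K(10) = 13 = N
  L(11) - J(9) = 2 = C
  B(1) - K(10) = 17 = R
  R(17) - T(19) = 24 = Y
  Y(24) - J(9) = 15 = P
  D(3) - K(10) = 19 = T
  E(4) - J(9) = 21 = V
  K(10) - K(10) = 0 = A
  N(13) - T(19) = 20 = U
  U(20) - J(9) = 11 = L
  D(3) - K(10) = 19 = T
Plaintext: ENCRYPTVAULT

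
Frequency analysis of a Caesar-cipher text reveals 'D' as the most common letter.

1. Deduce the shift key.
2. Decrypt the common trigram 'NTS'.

Step 1: In English, 'E' is the most frequent letter (12.7%).
Step 2: The most frequent ciphertext letter is 'D' (position 3).
Step 3: Shift = (3 - 4) mod 26 = 25.
Step 4: Decrypt 'NTS' by shifting back 25:
  N -> O
  T -> U
  S -> T
Step 5: 'NTS' decrypts to 'OUT'.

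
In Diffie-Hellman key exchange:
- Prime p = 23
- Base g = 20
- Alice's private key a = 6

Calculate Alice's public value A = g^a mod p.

Step 1: A = g^a mod p = 20^6 mod 23.
  20^1 mod 23 = 20
  20^2 mod 23 = (20 * 20) mod 23 = 9
  20^3 mod 23 = (9 * 20) mod 23 = 19
  20^4 mod 23 = (19 * 20) mod 23 = 12
  20^5 mod 23 = (12 * 20) mod 23 = 10
  20^6 mod 23 = (10 * 20) mod 23 = 16
Result: A = 16.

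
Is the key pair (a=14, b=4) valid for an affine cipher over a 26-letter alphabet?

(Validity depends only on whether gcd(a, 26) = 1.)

Step 1: Compute gcd(14, 26).
Step 2: gcd(14, 26) = 2.
Since gcd = 2 != 1, 14 shares a common factor with 26, so it cannot be used.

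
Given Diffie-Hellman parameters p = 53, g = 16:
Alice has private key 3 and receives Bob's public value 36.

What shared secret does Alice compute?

Step 1: s = B^a mod p = 36^3 mod 53.
  36^1 mod 53 = 36
  36^2 mod 53 = (36 * 36) mod 53 = 24
  36^3 mod 53 = (24 * 36) mod 53 = 16
Result: shared secret = 16.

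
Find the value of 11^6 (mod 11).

Step 1: Compute 11^6 mod 11 step by step, reducing modulo 11 at each step.
  11^1 mod 11 = 0
  11^2 mod 11 = (0 * 11) mod 11 = 0
  11^3 mod 11 = (0 * 11) mod 11 = 0
  11^4 mod 11 = (0 * 11) mod 11 = 0
  11^5 mod 11 = (0 * 11) mod 11 = 0
  11^6 mod 11 = (0 * 11) mod 11 = 0
Step 2: Result = 0.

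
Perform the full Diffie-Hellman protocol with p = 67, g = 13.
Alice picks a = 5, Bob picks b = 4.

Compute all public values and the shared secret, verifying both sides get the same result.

Step 1: A = g^a mod p = 13^5 mod 67 = 46.
Step 2: B = g^b mod p = 13^4 mod 67 = 19.
Step 3: Alice computes s = B^a mod p = 19^5 mod 67 = 47.
Step 4: Bob computes s = A^b mod p = 46^4 mod 67 = 47.
Both sides agree: shared secret = 47.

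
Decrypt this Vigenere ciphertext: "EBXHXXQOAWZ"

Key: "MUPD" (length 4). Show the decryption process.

Step 1: Key 'MUPD' has length 4. Extended key: MUPDMUPDMUP
Step 2: Decrypt each position:
  E(4) - M(12) = 18 = S
  B(1) - U(20) = 7 = H
  X(23) - P(15) = 8 = I
  H(7) - D(3) = 4 = E
  X(23) - M(12) = 11 = L
  X(23) - U(20) = 3 = D
  Q(16) - P(15) = 1 = B
  O(14) - D(3) = 11 = L
  A(0) - M(12) = 14 = O
  W(22) - U(20) = 2 = C
  Z(25) - P(15) = 10 = K
Plaintext: SHIELDBLOCK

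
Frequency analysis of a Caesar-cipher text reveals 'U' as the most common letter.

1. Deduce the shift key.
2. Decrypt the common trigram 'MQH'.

Step 1: In English, 'E' is the most frequent letter (12.7%).
Step 2: The most frequent ciphertext letter is 'U' (position 20).
Step 3: Shift = (20 - 4) mod 26 = 16.
Step 4: Decrypt 'MQH' by shifting back 16:
  M -> W
  Q -> A
  H -> R
Step 5: 'MQH' decrypts to 'WAR'.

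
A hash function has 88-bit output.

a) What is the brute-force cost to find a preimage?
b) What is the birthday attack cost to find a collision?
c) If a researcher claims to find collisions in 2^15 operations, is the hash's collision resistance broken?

Step 1: Preimage resistance requires brute-force of 2^88 operations.
Step 2: Collision resistance (birthday bound) = 2^(88/2) = 2^44.
Step 3: The claimed attack costs 2^15 operations.
Step 4: Since 2^15 < 2^44, the claimed attack beats the generic birthday bound, so collision resistance is broken.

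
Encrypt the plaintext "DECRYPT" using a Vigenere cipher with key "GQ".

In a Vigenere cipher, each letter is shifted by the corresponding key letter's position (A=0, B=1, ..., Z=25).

Step 1: Repeat key to match plaintext length:
  Plaintext: DECRYPT
  Key:       GQGQGQG
Step 2: Encrypt each letter:
  D(3) + G(6) = (3+6) mod 26 = 9 = J
  E(4) + Q(16) = (4+16) mod 26 = 20 = U
  C(2) + G(6) = (2+6) mod 26 = 8 = I
  R(17) + Q(16) = (17+16) mod 26 = 7 = H
  Y(24) + G(6) = (24+6) mod 26 = 4 = E
  P(15) + Q(16) = (15+16) mod 26 = 5 = F
  T(19) + G(6) = (19+6) mod 26 = 25 = Z
Ciphertext: JUIHEFZ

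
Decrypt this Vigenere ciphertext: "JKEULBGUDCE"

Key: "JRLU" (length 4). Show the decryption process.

Step 1: Key 'JRLU' has length 4. Extended key: JRLUJRLUJRL
Step 2: Decrypt each position:
  J(9) - J(9) = 0 = A
  K(10) - R(17) = 19 = T
  E(4) - L(11) = 19 = T
  U(20) - U(20) = 0 = A
  L(11) - J(9) = 2 = C
  B(1) - R(17) = 10 = K
  G(6) - L(11) = 21 = V
  U(20) - U(20) = 0 = A
  D(3) - J(9) = 20 = U
  C(2) - R(17) = 11 = L
  E(4) - L(11) = 19 = T
Plaintext: ATTACKVAULT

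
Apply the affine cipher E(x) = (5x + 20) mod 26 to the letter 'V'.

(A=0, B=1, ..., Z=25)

Step 1: Convert 'V' to number: x = 21.
Step 2: E(21) = (5 * 21 + 20) mod 26 = 125 mod 26 = 21.
Step 3: Convert 21 back to letter: V.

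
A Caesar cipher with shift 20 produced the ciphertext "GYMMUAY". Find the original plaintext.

Step 1: Reverse the shift by subtracting 20 from each letter position.
  G (position 6) -> position (6-20) mod 26 = 12 -> M
  Y (position 24) -> position (24-20) mod 26 = 4 -> E
  M (position 12) -> position (12-20) mod 26 = 18 -> S
  M (position 12) -> position (12-20) mod 26 = 18 -> S
  U (position 20) -> position (20-20) mod 26 = 0 -> A
  A (position 0) -> position (0-20) mod 26 = 6 -> G
  Y (position 24) -> position (24-20) mod 26 = 4 -> E
Decrypted message: MESSAGE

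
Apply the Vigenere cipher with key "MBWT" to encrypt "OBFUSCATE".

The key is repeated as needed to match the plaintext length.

Step 1: Repeat key to match plaintext length:
  Plaintext: OBFUSCATE
  Key:       MBWTMBWTM
Step 2: Encrypt each letter:
  O(14) + M(12) = (14+12) mod 26 = 0 = A
  B(1) + B(1) = (1+1) mod 26 = 2 = C
  F(5) + W(22) = (5+22) mod 26 = 1 = B
  U(20) + T(19) = (20+19) mod 26 = 13 = N
  S(18) + M(12) = (18+12) mod 26 = 4 = E
  C(2) + B(1) = (2+1) mod 26 = 3 = D
  A(0) + W(22) = (0+22) mod 26 = 22 = W
  T(19) + T(19) = (19+19) mod 26 = 12 = M
  E(4) + M(12) = (4+12) mod 26 = 16 = Q
Ciphertext: ACBNEDWMQ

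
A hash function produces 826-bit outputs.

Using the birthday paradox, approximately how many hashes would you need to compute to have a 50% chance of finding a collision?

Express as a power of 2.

Step 1: The birthday paradox gives collision probability ~50% after sqrt(2^n) = 2^(n/2) hashes.
Step 2: For 826-bit output: 2^(826/2) = 2^413.
Step 3: Approximately 2^413 hash computations needed.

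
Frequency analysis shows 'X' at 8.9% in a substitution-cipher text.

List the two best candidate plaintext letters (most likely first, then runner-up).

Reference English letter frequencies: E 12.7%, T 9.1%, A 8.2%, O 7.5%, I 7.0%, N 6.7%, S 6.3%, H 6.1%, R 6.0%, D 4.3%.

Step 1: Observed frequency of 'X' is 8.9%.
Step 2: Compute distances to each reference frequency and sort:
  T (9.1%): difference = 0.2% <-- BEST
  A (8.2%): difference = 0.7% <-- RUNNER-UP
  O (7.5%): difference = 1.4%
  I (7.0%): difference = 1.9%
  N (6.7%): difference = 2.2%
Step 3: Most likely is 'T' (9.1%, diff 0.2%); second most likely is 'A' (8.2%, diff 0.7%).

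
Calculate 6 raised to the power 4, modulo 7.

Step 1: Compute 6^4 mod 7 step by step, reducing modulo 7 at each step.
  6^1 mod 7 = 6
  6^2 mod 7 = (6 * 6) mod 7 = 1
  6^3 mod 7 = (1 * 6) mod 7 = 6
  6^4 mod 7 = (6 * 6) mod 7 = 1
Step 2: Result = 1.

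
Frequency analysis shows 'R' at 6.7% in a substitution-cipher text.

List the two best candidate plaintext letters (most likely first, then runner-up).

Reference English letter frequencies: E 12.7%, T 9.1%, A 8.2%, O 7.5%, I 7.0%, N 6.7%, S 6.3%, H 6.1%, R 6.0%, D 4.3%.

Step 1: Observed frequency of 'R' is 6.7%.
Step 2: Compute distances to each reference frequency and sort:
  N (6.7%): difference = 0.0% <-- BEST
  I (7.0%): difference = 0.3% <-- RUNNER-UP
  S (6.3%): difference = 0.4%
  H (6.1%): difference = 0.6%
  R (6.0%): difference = 0.7%
Step 3: Most likely is 'N' (6.7%, diff 0.0%); second most likely is 'I' (7.0%, diff 0.3%).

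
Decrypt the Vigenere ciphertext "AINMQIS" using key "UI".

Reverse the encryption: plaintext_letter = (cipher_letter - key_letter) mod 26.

Step 1: Extend key: UIUIUIU
Step 2: Decrypt each letter (c - k) mod 26:
  A(0) - U(20) = (0-20) mod 26 = 6 = G
  I(8) - I(8) = (8-8) mod 26 = 0 = A
  N(13) - U(20) = (13-20) mod 26 = 19 = T
  M(12) - I(8) = (12-8) mod 26 = 4 = E
  Q(16) - U(20) = (16-20) mod 26 = 22 = W
  I(8) - I(8) = (8-8) mod 26 = 0 = A
  S(18) - U(20) = (18-20) mod 26 = 24 = Y
Plaintext: GATEWAY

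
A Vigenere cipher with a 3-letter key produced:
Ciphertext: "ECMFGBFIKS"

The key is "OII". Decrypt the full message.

Step 1: Key 'OII' has length 3. Extended key: OIIOIIOIIO
Step 2: Decrypt each position:
  E(4) - O(14) = 16 = Q
  C(2) - I(8) = 20 = U
  M(12) - I(8) = 4 = E
  F(5) - O(14) = 17 = R
  G(6) - I(8) = 24 = Y
  B(1) - I(8) = 19 = T
  F(5) - O(14) = 17 = R
  I(8) - I(8) = 0 = A
  K(10) - I(8) = 2 = C
  S(18) - O(14) = 4 = E
Plaintext: QUERYTRACE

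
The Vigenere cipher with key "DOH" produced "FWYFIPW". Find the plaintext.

Step 1: Extend key: DOHDOHD
Step 2: Decrypt each letter (c - k) mod 26:
  F(5) - D(3) = (5-3) mod 26 = 2 = C
  W(22) - O(14) = (22-14) mod 26 = 8 = I
  Y(24) - H(7) = (24-7) mod 26 = 17 = R
  F(5) - D(3) = (5-3) mod 26 = 2 = C
  I(8) - O(14) = (8-14) mod 26 = 20 = U
  P(15) - H(7) = (15-7) mod 26 = 8 = I
  W(22) - D(3) = (22-3) mod 26 = 19 = T
Plaintext: CIRCUIT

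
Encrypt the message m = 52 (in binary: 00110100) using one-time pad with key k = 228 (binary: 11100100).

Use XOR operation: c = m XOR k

Step 1: Write out the XOR operation bit by bit:
  Message: 00110100
  Key:     11100100
  XOR:     11010000
Step 2: Convert to decimal: 11010000 = 208.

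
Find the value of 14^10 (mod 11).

Step 1: Compute 14^10 mod 11 step by step, reducing modulo 11 at each step.
  14^1 mod 11 = 3
  14^2 mod 11 = (3 * 14) mod 11 = 9
  14^3 mod 11 = (9 * 14) mod 11 = 5
  14^4 mod 11 = (5 * 14) mod 11 = 4
  14^5 mod 11 = (4 * 14) mod 11 = 1
  14^6 mod 11 = (1 * 14) mod 11 = 3
  14^7 mod 11 = (3 * 14) mod 11 = 9
  14^8 mod 11 = (9 * 14) mod 11 = 5
  14^9 mod 11 = (5 * 14) mod 11 = 4
  14^10 mod 11 = (4 * 14) mod 11 = 1
Step 2: Result = 1.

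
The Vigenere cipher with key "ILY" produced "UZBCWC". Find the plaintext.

Step 1: Extend key: ILYILY
Step 2: Decrypt each letter (c - k) mod 26:
  U(20) - I(8) = (20-8) mod 26 = 12 = M
  Z(25) - L(11) = (25-11) mod 26 = 14 = O
  B(1) - Y(24) = (1-24) mod 26 = 3 = D
  C(2) - I(8) = (2-8) mod 26 = 20 = U
  W(22) - L(11) = (22-11) mod 26 = 11 = L
  C(2) - Y(24) = (2-24) mod 26 = 4 = E
Plaintext: MODULE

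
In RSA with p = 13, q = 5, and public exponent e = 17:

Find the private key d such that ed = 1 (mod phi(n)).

Step 1: n = 13 * 5 = 65.
Step 2: phi(n) = 12 * 4 = 48.
Step 3: Find d such that 17 * d = 1 (mod 48).
Step 4: d = 17^(-1) mod 48 = 17.
Verification: 17 * 17 = 289 = 6 * 48 + 1.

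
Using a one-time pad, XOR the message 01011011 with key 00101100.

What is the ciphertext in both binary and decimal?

Step 1: Write out the XOR operation bit by bit:
  Message: 01011011
  Key:     00101100
  XOR:     01110111
Step 2: Convert to decimal: 01110111 = 119.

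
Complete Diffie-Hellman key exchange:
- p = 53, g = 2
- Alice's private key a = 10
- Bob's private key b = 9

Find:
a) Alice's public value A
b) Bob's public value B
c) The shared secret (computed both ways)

Step 1: A = g^a mod p = 2^10 mod 53 = 17.
Step 2: B = g^b mod p = 2^9 mod 53 = 35.
Step 3: Alice computes s = B^a mod p = 35^10 mod 53 = 38.
Step 4: Bob computes s = A^b mod p = 17^9 mod 53 = 38.
Both sides agree: shared secret = 38.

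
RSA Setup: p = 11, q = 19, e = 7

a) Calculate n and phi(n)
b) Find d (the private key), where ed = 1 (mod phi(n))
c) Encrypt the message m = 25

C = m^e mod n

Step 1: n = 11 * 19 = 209.
Step 2: phi(n) = (11-1)(19-1) = 10 * 18 = 180.
Step 3: Find d = 7^(-1) mod 180 = 103.
  Verify: 7 * 103 = 721 = 1 (mod 180).
Step 4: C = 25^7 mod 209 = 9.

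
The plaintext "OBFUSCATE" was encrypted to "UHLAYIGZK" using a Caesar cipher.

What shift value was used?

Step 1: Compare first letters: O (position 14) -> U (position 20).
Step 2: Shift = (20 - 14) mod 26 = 6.
The shift value is 6.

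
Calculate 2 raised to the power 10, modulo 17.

Step 1: Compute 2^10 mod 17 step by step, reducing modulo 17 at each step.
  2^1 mod 17 = 2
  2^2 mod 17 = (2 * 2) mod 17 = 4
  2^3 mod 17 = (4 * 2) mod 17 = 8
  2^4 mod 17 = (8 * 2) mod 17 = 16
  2^5 mod 17 = (16 * 2) mod 17 = 15
  2^6 mod 17 = (15 * 2) mod 17 = 13
  2^7 mod 17 = (13 * 2) mod 17 = 9
  2^8 mod 17 = (9 * 2) mod 17 = 1
  2^9 mod 17 = (1 * 2) mod 17 = 2
  2^10 mod 17 = (2 * 2) mod 17 = 4
Step 2: Result = 4.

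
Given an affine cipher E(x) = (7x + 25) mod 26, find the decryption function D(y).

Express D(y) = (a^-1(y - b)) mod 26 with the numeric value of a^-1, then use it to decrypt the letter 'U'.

Step 1: Find a^-1, the modular inverse of 7 mod 26.
Step 2: We need 7 * a^-1 = 1 (mod 26).
Step 3: 7 * 15 = 105 = 4 * 26 + 1, so a^-1 = 15.
Step 4: D(y) = 15(y - 25) mod 26.
Step 5: Apply to 'U' (y = 20): D(20) = 15 * (20 - 25) mod 26 = 15 * -5 mod 26 = 3 -> 'D'.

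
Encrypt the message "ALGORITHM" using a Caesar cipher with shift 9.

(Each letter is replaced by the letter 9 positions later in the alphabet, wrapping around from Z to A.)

Step 1: For each letter, shift forward by 9 positions (mod 26).
  A (position 0) -> position (0+9) mod 26 = 9 -> J
  L (position 11) -> position (11+9) mod 26 = 20 -> U
  G (position 6) -> position (6+9) mod 26 = 15 -> P
  O (position 14) -> position (14+9) mod 26 = 23 -> X
  R (position 17) -> position (17+9) mod 26 = 0 -> A
  I (position 8) -> position (8+9) mod 26 = 17 -> R
  T (position 19) -> position (19+9) mod 26 = 2 -> C
  H (position 7) -> position (7+9) mod 26 = 16 -> Q
  M (position 12) -> position (12+9) mod 26 = 21 -> V
Result: JUPXARCQV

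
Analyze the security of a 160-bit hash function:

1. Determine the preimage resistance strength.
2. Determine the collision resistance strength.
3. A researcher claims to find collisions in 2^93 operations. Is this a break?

Step 1: Preimage resistance requires brute-force of 2^160 operations.
Step 2: Collision resistance (birthday bound) = 2^(160/2) = 2^80.
Step 3: The claimed attack costs 2^93 operations.
Step 4: Since 2^93 >= 2^80, the claimed attack is no faster than the generic birthday attack, so this does not break collision resistance.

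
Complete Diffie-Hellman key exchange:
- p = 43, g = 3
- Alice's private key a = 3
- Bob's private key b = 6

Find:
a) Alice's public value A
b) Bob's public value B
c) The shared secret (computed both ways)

Step 1: A = g^a mod p = 3^3 mod 43 = 27.
Step 2: B = g^b mod p = 3^6 mod 43 = 41.
Step 3: Alice computes s = B^a mod p = 41^3 mod 43 = 35.
Step 4: Bob computes s = A^b mod p = 27^6 mod 43 = 35.
Both sides agree: shared secret = 35.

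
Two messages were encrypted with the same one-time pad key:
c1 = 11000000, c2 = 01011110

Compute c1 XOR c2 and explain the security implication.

Step 1: c1 XOR c2 = (m1 XOR k) XOR (m2 XOR k).
Step 2: By XOR associativity/commutativity: = m1 XOR m2 XOR k XOR k = m1 XOR m2.
Step 3: 11000000 XOR 01011110 = 10011110 = 158.
Step 4: The key cancels out! An attacker learns m1 XOR m2 = 158, revealing the relationship between plaintexts.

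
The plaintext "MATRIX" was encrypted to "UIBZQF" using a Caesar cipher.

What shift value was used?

Step 1: Compare first letters: M (position 12) -> U (position 20).
Step 2: Shift = (20 - 12) mod 26 = 8.
The shift value is 8.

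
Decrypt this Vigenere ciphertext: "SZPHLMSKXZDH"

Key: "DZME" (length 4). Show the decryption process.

Step 1: Key 'DZME' has length 4. Extended key: DZMEDZMEDZME
Step 2: Decrypt each position:
  S(18) - D(3) = 15 = P
  Z(25) - Z(25) = 0 = A
  P(15) - M(12) = 3 = D
  H(7) - E(4) = 3 = D
  L(11) - D(3) = 8 = I
  M(12) - Z(25) = 13 = N
  S(18) - M(12) = 6 = G
  K(10) - E(4) = 6 = G
  X(23) - D(3) = 20 = U
  Z(25) - Z(25) = 0 = A
  D(3) - M(12) = 17 = R
  H(7) - E(4) = 3 = D
Plaintext: PADDINGGUARD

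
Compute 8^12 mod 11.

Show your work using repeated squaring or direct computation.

Step 1: Compute 8^12 mod 11 step by step, reducing modulo 11 at each step.
  8^1 mod 11 = 8
  8^2 mod 11 = (8 * 8) mod 11 = 9
  8^3 mod 11 = (9 * 8) mod 11 = 6
  8^4 mod 11 = (6 * 8) mod 11 = 4
  8^5 mod 11 = (4 * 8) mod 11 = 10
  8^6 mod 11 = (10 * 8) mod 11 = 3
  8^7 mod 11 = (3 * 8) mod 11 = 2
  8^8 mod 11 = (2 * 8) mod 11 = 5
  8^9 mod 11 = (5 * 8) mod 11 = 7
  8^10 mod 11 = (7 * 8) mod 11 = 1
  8^11 mod 11 = (1 * 8) mod 11 = 8
  8^12 mod 11 = (8 * 8) mod 11 = 9
Step 2: Result = 9.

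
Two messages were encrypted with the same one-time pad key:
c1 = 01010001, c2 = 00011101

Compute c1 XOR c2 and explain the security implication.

Step 1: c1 XOR c2 = (m1 XOR k) XOR (m2 XOR k).
Step 2: By XOR associativity/commutativity: = m1 XOR m2 XOR k XOR k = m1 XOR m2.
Step 3: 01010001 XOR 00011101 = 01001100 = 76.
Step 4: The key cancels out! An attacker learns m1 XOR m2 = 76, revealing the relationship between plaintexts.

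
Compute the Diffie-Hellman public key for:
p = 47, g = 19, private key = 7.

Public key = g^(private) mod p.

Step 1: A = g^a mod p = 19^7 mod 47.
  19^1 mod 47 = 19
  19^2 mod 47 = (19 * 19) mod 47 = 32
  19^3 mod 47 = (32 * 19) mod 47 = 44
  19^4 mod 47 = (44 * 19) mod 47 = 37
  19^5 mod 47 = (37 * 19) mod 47 = 45
  19^6 mod 47 = (45 * 19) mod 47 = 9
  19^7 mod 47 = (9 * 19) mod 47 = 30
Result: A = 30.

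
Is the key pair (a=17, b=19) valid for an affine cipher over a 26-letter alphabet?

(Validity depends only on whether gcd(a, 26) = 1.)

Step 1: Compute gcd(17, 26).
Step 2: gcd(17, 26) = 1.
Since gcd = 1, 17 is coprime with 26, so it is a valid key.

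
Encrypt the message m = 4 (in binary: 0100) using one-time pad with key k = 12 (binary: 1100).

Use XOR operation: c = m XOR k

Step 1: Write out the XOR operation bit by bit:
  Message: 0100
  Key:     1100
  XOR:     1000
Step 2: Convert to decimal: 1000 = 8.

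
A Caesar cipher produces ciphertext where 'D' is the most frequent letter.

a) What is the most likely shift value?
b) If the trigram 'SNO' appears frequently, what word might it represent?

Step 1: In English, 'E' is the most frequent letter (12.7%).
Step 2: The most frequent ciphertext letter is 'D' (position 3).
Step 3: Shift = (3 - 4) mod 26 = 25.
Step 4: Decrypt 'SNO' by shifting back 25:
  S -> T
  N -> O
  O -> P
Step 5: 'SNO' decrypts to 'TOP'.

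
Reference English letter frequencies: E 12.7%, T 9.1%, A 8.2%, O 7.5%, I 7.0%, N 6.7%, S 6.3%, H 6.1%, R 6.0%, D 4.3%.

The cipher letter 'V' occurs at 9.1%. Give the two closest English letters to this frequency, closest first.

Step 1: Observed frequency of 'V' is 9.1%.
Step 2: Compute distances to each reference frequency and sort:
  T (9.1%): difference = 0.0% <-- BEST
  A (8.2%): difference = 0.9% <-- RUNNER-UP
  O (7.5%): difference = 1.6%
  I (7.0%): difference = 2.1%
  N (6.7%): difference = 2.4%
Step 3: Most likely is 'T' (9.1%, diff 0.0%); second most likely is 'A' (8.2%, diff 0.9%).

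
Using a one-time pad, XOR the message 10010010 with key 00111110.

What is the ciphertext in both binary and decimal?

Step 1: Write out the XOR operation bit by bit:
  Message: 10010010
  Key:     00111110
  XOR:     10101100
Step 2: Convert to decimal: 10101100 = 172.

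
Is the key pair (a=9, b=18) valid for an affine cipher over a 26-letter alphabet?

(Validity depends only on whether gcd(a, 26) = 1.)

Step 1: Compute gcd(9, 26).
Step 2: gcd(9, 26) = 1.
Since gcd = 1, 9 is coprime with 26, so it is a valid key.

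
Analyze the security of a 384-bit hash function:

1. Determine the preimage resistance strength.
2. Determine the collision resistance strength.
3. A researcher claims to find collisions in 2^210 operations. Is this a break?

Step 1: Preimage resistance requires brute-force of 2^384 operations.
Step 2: Collision resistance (birthday bound) = 2^(384/2) = 2^192.
Step 3: The claimed attack costs 2^210 operations.
Step 4: Since 2^210 >= 2^192, the claimed attack is no faster than the generic birthday attack, so this does not break collision resistance.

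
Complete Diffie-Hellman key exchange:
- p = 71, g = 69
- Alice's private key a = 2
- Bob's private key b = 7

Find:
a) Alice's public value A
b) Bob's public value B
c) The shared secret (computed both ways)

Step 1: A = g^a mod p = 69^2 mod 71 = 4.
Step 2: B = g^b mod p = 69^7 mod 71 = 14.
Step 3: Alice computes s = B^a mod p = 14^2 mod 71 = 54.
Step 4: Bob computes s = A^b mod p = 4^7 mod 71 = 54.
Both sides agree: shared secret = 54.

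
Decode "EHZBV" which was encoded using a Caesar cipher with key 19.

Step 1: Reverse the shift by subtracting 19 from each letter position.
  E (position 4) -> position (4-19) mod 26 = 11 -> L
  H (position 7) -> position (7-19) mod 26 = 14 -> O
  Z (position 25) -> position (25-19) mod 26 = 6 -> G
  B (position 1) -> position (1-19) mod 26 = 8 -> I
  V (position 21) -> position (21-19) mod 26 = 2 -> C
Decrypted message: LOGIC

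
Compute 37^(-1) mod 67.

Step 1: We need x such that 37 * x = 1 (mod 67).
Step 2: Using the extended Euclidean algorithm or trial:
  37 * 29 = 1073 = 16 * 67 + 1.
Step 3: Since 1073 mod 67 = 1, the inverse is x = 29.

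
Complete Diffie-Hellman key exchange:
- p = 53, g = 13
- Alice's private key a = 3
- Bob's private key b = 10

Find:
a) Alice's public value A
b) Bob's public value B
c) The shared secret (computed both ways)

Step 1: A = g^a mod p = 13^3 mod 53 = 24.
Step 2: B = g^b mod p = 13^10 mod 53 = 42.
Step 3: Alice computes s = B^a mod p = 42^3 mod 53 = 47.
Step 4: Bob computes s = A^b mod p = 24^10 mod 53 = 47.
Both sides agree: shared secret = 47.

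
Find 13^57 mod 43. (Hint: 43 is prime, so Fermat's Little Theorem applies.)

Step 1: Since 43 is prime, by Fermat's Little Theorem: 13^42 = 1 (mod 43).
Step 2: Reduce exponent: 57 mod 42 = 15.
Step 3: So 13^57 = 13^15 (mod 43).
Step 4: 13^15 mod 43 = 35.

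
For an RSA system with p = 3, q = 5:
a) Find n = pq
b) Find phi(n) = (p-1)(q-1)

Step 1: n = p * q = 3 * 5 = 15.
Step 2: phi(n) = (p-1)(q-1) = 2 * 4 = 8.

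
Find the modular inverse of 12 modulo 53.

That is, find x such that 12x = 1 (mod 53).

Step 1: We need x such that 12 * x = 1 (mod 53).
Step 2: Using the extended Euclidean algorithm or trial:
  12 * 31 = 372 = 7 * 53 + 1.
Step 3: Since 372 mod 53 = 1, the inverse is x = 31.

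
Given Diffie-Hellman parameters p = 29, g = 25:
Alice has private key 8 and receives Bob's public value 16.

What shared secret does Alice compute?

Step 1: s = B^a mod p = 16^8 mod 29.
  16^1 mod 29 = 16
  16^2 mod 29 = (16 * 16) mod 29 = 24
  16^3 mod 29 = (24 * 16) mod 29 = 7
  16^4 mod 29 = (7 * 16) mod 29 = 25
  16^5 mod 29 = (25 * 16) mod 29 = 23
  16^6 mod 29 = (23 * 16) mod 29 = 20
  16^7 mod 29 = (20 * 16) mod 29 = 1
  16^8 mod 29 = (1 * 16) mod 29 = 16
Result: shared secret = 16.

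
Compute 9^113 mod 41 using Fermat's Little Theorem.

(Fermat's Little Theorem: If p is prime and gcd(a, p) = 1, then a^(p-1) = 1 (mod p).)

Step 1: Since 41 is prime, by Fermat's Little Theorem: 9^40 = 1 (mod 41).
Step 2: Reduce exponent: 113 mod 40 = 33.
Step 3: So 9^113 = 9^33 (mod 41).
Step 4: 9^33 mod 41 = 9.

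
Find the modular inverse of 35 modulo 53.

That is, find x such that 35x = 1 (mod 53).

Step 1: We need x such that 35 * x = 1 (mod 53).
Step 2: Using the extended Euclidean algorithm or trial:
  35 * 50 = 1750 = 33 * 53 + 1.
Step 3: Since 1750 mod 53 = 1, the inverse is x = 50.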